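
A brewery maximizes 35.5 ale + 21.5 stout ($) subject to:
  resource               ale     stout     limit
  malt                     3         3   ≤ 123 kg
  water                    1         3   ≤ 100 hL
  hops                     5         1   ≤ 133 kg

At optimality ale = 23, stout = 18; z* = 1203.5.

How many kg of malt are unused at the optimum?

malt used = 3·23 + 3·18 = 123; slack = 123 − 123 = 0.

0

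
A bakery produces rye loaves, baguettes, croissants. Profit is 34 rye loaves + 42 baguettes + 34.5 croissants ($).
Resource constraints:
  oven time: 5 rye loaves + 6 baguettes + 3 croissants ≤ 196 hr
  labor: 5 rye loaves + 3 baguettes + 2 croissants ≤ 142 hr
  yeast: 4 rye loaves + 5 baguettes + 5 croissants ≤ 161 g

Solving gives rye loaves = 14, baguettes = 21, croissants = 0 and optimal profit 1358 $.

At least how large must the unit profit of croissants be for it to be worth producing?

36

Check each constraint at x*: oven time 196/196 (tight); labor 133/142 (slack 9); yeast 161/161 (tight).
Slack constraints have shadow price 0 (complementary slackness).
Dual feasibility on the basic columns requires 5·y_oven time + 4·y_yeast = 34, 6·y_oven time + 5·y_yeast = 42.
→ y_oven time = 2 and y_yeast = 6.
croissants enters the basis when its profit ≥ yᵀa₃ = 2·3 + 6·5 = 36.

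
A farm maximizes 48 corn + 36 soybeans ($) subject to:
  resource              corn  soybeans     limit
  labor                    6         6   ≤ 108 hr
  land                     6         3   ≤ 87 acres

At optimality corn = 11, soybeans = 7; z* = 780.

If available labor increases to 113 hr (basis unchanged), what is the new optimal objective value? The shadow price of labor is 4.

800

Δb = 5, so new z* = 780 + (4)·(5) = 780 + 20 = 800.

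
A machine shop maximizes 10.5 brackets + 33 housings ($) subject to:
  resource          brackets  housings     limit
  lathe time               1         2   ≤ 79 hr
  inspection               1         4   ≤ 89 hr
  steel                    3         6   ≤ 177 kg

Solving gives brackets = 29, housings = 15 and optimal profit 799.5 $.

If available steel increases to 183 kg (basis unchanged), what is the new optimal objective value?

Check each constraint at x*: lathe time 59/79 (slack 20); inspection 89/89 (tight); steel 177/177 (tight).
Slack constraints have shadow price 0 (complementary slackness).
The binding rows give the dual system: 1·y_inspection + 3·y_steel = 10.5 and 4·y_inspection + 6·y_steel = 33.
Solving: y_inspection = 6, y_steel = 1.5.
Δz = y_steel·Δb = 1.5 × (6) = 9, so new z* = 799.5 + 9 = 808.5.

808.5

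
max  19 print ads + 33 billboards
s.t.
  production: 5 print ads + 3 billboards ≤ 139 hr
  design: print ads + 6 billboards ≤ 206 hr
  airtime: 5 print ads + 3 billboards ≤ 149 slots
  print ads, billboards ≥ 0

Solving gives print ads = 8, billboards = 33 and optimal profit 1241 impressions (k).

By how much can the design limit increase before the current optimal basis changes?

Binding constraints: production, design. The basis is B = [[5,3],[1,6]] with det 27.
Per unit increase in design, x* moves by d = (-0.1111, 0.1852).
The basis stays optimal until print ads reaches 0; allowable increase = 72 hr.

72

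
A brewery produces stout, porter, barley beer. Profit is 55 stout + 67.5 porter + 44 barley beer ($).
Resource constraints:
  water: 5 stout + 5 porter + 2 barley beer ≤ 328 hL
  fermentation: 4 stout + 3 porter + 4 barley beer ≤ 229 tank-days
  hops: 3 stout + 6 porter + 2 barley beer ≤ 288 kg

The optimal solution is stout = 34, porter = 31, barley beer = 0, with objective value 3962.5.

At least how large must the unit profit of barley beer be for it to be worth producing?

48

Check each constraint at x*: water 325/328 (slack 3); fermentation 229/229 (tight); hops 288/288 (tight).
Slack constraints have shadow price 0 (complementary slackness).
The binding rows give the dual system: 4·y_fermentation + 3·y_hops = 55 and 3·y_fermentation + 6·y_hops = 67.5.
Solving: y_fermentation = 8.5, y_hops = 7.
barley beer enters the basis when its profit ≥ yᵀa₃ = 8.5·4 + 7·2 = 48.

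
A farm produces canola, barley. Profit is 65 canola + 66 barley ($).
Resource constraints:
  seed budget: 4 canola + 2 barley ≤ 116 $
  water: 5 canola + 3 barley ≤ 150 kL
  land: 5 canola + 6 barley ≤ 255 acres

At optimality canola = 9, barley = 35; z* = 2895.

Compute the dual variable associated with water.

4

Binding: water and land. Non-binding: seed budget (10 unused).
Since seed budget is not tight, its dual is 0.
The binding rows give the dual system: 5·y_water + 5·y_land = 65 and 3·y_water + 6·y_land = 66.
This yields shadow prices y_water = 4, y_land = 9.
Shadow price of water = 4.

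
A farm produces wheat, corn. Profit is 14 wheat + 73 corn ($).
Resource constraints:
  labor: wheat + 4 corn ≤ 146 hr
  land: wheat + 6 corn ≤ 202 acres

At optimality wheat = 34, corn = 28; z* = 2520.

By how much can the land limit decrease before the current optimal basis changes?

Binding constraints: labor, land. The basis is B = [[1,4],[1,6]] with det 2.
Per unit decrease in land, x* moves by d = (2, -0.5).
The basis stays optimal until corn reaches 0; allowable decrease = 56 acres.

56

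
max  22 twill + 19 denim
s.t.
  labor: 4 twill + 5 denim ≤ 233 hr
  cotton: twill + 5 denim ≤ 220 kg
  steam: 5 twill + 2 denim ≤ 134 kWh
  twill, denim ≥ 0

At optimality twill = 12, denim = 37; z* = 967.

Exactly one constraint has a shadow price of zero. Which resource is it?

labor: 233/233 (binding)
cotton: 197/220 (slack 23)
steam: 134/134 (binding)
By complementary slackness, a constraint with positive slack has shadow price 0 → cotton.

cotton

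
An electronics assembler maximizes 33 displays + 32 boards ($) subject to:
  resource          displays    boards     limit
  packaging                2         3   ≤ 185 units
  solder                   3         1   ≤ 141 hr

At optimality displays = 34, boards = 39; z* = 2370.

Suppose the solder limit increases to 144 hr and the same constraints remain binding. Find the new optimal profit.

2385

At the optimum: packaging uses 185 of 185 (binding); solder uses 141 of 141 (binding).
Dual feasibility on the basic columns requires 2·y_packaging + 3·y_solder = 33, 3·y_packaging + 1·y_solder = 32.
Solving: y_packaging = 9, y_solder = 5.
Δz = y_solder·Δb = 5 × (3) = 15, so new z* = 2370 + 15 = 2385.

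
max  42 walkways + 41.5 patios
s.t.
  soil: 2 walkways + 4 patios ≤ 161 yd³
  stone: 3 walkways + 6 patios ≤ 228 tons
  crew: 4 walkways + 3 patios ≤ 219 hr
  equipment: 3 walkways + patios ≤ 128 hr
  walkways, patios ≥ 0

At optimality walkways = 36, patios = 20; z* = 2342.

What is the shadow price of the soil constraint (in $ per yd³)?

0

Binding: stone and equipment. Non-binding: soil (9 unused), crew (15 unused).
Since soil, crew are not tight, their duals are 0.
From A_Bᵀ y = c: 3·y_stone + 3·y_equipment = 42; 6·y_stone + 1·y_equipment = 41.5.
This yields shadow prices y_stone = 5.5, y_equipment = 8.5.
Shadow price of soil = 0.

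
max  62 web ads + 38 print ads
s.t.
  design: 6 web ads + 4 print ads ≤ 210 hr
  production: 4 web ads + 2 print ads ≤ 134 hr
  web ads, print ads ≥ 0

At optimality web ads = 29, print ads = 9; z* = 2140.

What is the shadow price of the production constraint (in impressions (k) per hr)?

Both design and production are binding at x*.
The binding rows give the dual system: 6·y_design + 4·y_production = 62 and 4·y_design + 2·y_production = 38.
Solving: y_design = 7, y_production = 5.
Shadow price of production = 5.

5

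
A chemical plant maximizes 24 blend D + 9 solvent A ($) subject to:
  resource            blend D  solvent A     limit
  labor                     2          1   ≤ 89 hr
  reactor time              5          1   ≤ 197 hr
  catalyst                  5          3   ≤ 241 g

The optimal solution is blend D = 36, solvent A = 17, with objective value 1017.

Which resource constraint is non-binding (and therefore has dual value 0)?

labor: 89/89 (binding)
reactor time: 197/197 (binding)
catalyst: 231/241 (slack 10)
By complementary slackness, a constraint with positive slack has shadow price 0 → catalyst.

catalyst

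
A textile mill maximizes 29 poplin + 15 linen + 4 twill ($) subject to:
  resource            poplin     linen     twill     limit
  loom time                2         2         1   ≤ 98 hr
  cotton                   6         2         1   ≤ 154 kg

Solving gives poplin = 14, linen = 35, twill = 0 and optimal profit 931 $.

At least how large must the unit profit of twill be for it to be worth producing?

7.5

Check each constraint at x*: loom time 98/98 (tight); cotton 154/154 (tight).
The binding rows give the dual system: 2·y_loom time + 6·y_cotton = 29 and 2·y_loom time + 2·y_cotton = 15.
→ y_loom time = 4 and y_cotton = 3.5.
twill enters the basis when its profit ≥ yᵀa₃ = 4·1 + 3.5·1 = 7.5.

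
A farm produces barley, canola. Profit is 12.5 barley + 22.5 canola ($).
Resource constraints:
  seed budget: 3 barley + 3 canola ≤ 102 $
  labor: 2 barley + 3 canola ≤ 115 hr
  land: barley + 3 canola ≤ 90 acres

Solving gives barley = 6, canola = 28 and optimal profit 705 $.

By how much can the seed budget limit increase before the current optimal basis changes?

38

Binding constraints: seed budget, land. The basis is B = [[3,3],[1,3]] with det 6.
Per unit increase in seed budget, x* moves by d = (0.5, -0.1667).
The basis stays optimal until labor becomes binding; allowable increase = 38 $.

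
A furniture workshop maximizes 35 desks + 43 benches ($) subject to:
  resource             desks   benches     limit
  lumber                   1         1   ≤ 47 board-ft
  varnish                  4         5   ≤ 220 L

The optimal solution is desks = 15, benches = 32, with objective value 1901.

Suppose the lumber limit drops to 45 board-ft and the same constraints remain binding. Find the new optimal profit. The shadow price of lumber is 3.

1895

Δb = -2, so new z* = 1901 + (3)·(-2) = 1901 − 6 = 1895.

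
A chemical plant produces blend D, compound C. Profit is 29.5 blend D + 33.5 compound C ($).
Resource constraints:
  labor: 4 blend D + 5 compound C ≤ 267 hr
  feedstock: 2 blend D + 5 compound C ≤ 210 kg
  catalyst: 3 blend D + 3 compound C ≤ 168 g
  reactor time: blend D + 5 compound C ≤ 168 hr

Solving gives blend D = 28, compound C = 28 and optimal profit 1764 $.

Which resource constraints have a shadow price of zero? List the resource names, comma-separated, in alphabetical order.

labor: 252/267 (slack 15)
feedstock: 196/210 (slack 14)
catalyst: 168/168 (binding)
reactor time: 168/168 (binding)
By complementary slackness, a constraint with positive slack has shadow price 0 → feedstock, labor.

feedstock, labor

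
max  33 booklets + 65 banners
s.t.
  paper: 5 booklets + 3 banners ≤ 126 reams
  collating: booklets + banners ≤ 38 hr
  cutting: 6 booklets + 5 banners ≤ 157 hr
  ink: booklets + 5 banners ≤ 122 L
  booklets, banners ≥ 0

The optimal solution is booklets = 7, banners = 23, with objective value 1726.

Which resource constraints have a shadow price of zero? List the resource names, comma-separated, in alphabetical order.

collating, paper

paper: 104/126 (slack 22)
collating: 30/38 (slack 8)
cutting: 157/157 (binding)
ink: 122/122 (binding)
By complementary slackness, a constraint with positive slack has shadow price 0 → collating, paper.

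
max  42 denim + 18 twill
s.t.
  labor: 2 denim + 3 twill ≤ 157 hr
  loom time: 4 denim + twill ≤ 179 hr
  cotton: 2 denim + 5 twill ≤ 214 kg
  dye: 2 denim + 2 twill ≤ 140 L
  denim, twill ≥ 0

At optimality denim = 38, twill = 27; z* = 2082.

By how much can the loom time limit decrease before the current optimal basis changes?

7.5

Binding constraints: labor, loom time. The basis is B = [[2,3],[4,1]] with det -10.
Per unit decrease in loom time, x* moves by d = (-0.3, 0.2).
The basis stays optimal until cotton becomes binding; allowable decrease = 7.5 hr.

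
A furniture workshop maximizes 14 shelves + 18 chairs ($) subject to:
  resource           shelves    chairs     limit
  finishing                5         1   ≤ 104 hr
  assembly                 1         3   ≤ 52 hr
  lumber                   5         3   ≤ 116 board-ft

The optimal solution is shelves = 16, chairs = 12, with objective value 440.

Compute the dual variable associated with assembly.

4

Binding: assembly and lumber. Non-binding: finishing (12 unused).
Since finishing is not tight, its dual is 0.
The binding rows give the dual system: 1·y_assembly + 5·y_lumber = 14 and 3·y_assembly + 3·y_lumber = 18.
→ y_assembly = 4 and y_lumber = 2.
Shadow price of assembly = 4.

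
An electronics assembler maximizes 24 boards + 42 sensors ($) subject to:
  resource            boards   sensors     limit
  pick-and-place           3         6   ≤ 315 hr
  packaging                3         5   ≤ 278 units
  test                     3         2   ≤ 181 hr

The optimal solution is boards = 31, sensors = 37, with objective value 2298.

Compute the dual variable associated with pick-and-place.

2

At the optimum: pick-and-place uses 315 of 315 (binding); packaging uses 278 of 278 (binding); test uses 167 of 181 (slack = 14).
Slack constraints have shadow price 0 (complementary slackness).
From A_Bᵀ y = c: 3·y_pick-and-place + 3·y_packaging = 24; 6·y_pick-and-place + 5·y_packaging = 42.
This yields shadow prices y_pick-and-place = 2, y_packaging = 6.
Shadow price of pick-and-place = 2.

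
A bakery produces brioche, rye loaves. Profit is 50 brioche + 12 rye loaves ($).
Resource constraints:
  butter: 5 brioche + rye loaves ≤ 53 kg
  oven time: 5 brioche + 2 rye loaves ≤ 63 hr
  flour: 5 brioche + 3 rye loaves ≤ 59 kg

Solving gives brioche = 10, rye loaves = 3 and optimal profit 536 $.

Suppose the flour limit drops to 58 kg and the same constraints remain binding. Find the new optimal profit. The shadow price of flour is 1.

535

Δb = -1, so new z* = 536 + (1)·(-1) = 536 − 1 = 535.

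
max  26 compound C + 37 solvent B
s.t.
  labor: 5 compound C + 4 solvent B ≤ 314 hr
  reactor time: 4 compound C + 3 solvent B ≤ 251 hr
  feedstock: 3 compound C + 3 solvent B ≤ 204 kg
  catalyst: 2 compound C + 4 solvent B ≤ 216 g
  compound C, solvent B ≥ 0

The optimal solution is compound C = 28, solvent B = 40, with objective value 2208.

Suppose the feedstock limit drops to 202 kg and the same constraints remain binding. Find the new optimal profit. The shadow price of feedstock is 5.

Δb = -2, so new z* = 2208 + (5)·(-2) = 2208 − 10 = 2198.

2198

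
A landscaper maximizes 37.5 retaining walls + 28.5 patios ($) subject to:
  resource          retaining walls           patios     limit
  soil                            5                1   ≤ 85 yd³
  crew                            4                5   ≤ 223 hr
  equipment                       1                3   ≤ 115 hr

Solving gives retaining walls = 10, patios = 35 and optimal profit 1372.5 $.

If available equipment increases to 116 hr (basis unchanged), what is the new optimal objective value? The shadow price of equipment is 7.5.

Δb = 1, so new z* = 1372.5 + (7.5)·(1) = 1372.5 + 7.5 = 1380.

1380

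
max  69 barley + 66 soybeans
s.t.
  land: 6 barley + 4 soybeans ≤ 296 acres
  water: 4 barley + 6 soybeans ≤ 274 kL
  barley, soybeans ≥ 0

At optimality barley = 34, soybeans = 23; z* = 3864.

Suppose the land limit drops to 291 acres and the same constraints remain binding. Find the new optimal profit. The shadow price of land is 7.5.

3826.5

Δb = -5, so new z* = 3864 + (7.5)·(-5) = 3864 − 37.5 = 3826.5.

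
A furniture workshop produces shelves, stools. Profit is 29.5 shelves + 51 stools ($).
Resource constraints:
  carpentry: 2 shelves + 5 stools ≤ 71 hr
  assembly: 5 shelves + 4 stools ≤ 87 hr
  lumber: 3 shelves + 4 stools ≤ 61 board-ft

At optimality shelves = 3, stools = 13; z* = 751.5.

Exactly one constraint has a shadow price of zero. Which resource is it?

assembly

carpentry: 71/71 (binding)
assembly: 67/87 (slack 20)
lumber: 61/61 (binding)
By complementary slackness, a constraint with positive slack has shadow price 0 → assembly.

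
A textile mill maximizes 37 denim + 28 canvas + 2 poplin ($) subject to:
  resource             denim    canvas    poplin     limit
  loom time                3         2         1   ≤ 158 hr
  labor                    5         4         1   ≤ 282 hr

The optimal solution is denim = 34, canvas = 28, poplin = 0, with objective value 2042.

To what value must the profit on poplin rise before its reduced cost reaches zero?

Check each constraint at x*: loom time 158/158 (tight); labor 282/282 (tight).
Dual feasibility on the basic columns requires 3·y_loom time + 5·y_labor = 37, 2·y_loom time + 4·y_labor = 28.
Solving: y_loom time = 4, y_labor = 5.
poplin enters the basis when its profit ≥ yᵀa₃ = 4·1 + 5·1 = 9.

9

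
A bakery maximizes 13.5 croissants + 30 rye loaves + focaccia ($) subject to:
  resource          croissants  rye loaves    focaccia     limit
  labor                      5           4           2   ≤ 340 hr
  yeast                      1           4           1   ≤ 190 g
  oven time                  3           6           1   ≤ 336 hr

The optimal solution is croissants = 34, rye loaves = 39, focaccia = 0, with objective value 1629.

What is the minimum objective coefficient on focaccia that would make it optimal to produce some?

Check each constraint at x*: labor 326/340 (slack 14); yeast 190/190 (tight); oven time 336/336 (tight).
By complementary slackness, y = 0 for the non-binding constraint.
Dual feasibility on the basic columns requires 1·y_yeast + 3·y_oven time = 13.5, 4·y_yeast + 6·y_oven time = 30.
This yields shadow prices y_yeast = 1.5, y_oven time = 4.
focaccia enters the basis when its profit ≥ yᵀa₃ = 1.5·1 + 4·1 = 5.5.

5.5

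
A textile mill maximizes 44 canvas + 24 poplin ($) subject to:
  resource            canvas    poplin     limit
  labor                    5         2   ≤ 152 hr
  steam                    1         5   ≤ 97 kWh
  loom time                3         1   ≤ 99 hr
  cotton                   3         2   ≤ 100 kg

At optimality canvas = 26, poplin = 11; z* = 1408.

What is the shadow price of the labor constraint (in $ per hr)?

Binding: labor and cotton. Non-binding: steam (16 unused), loom time (10 unused).
Slack constraints have shadow price 0 (complementary slackness).
Dual feasibility on the basic columns requires 5·y_labor + 3·y_cotton = 44, 2·y_labor + 2·y_cotton = 24.
→ y_labor = 4 and y_cotton = 8.
Shadow price of labor = 4.

4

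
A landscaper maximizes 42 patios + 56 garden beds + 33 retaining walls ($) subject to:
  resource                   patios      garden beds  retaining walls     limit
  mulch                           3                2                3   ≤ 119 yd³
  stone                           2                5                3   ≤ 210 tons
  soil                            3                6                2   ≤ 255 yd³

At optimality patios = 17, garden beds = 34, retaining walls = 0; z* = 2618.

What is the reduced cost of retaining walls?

-2

Check each constraint at x*: mulch 119/119 (tight); stone 204/210 (slack 6); soil 255/255 (tight).
By complementary slackness, y = 0 for the non-binding constraint.
Dual feasibility on the basic columns requires 3·y_mulch + 3·y_soil = 42, 2·y_mulch + 6·y_soil = 56.
Solving: y_mulch = 7, y_soil = 7.
Reduced cost of retaining walls: c₃ − yᵀa₃ = 33 − (7·3 + 7·2) = 33 − 35 = -2.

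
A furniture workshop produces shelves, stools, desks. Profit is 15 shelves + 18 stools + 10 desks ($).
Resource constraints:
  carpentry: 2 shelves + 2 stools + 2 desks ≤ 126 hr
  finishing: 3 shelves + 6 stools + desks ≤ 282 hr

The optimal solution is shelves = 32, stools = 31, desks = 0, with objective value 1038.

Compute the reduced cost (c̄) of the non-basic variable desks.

-3

At the optimum: carpentry uses 126 of 126 (binding); finishing uses 282 of 282 (binding).
Dual feasibility on the basic columns requires 2·y_carpentry + 3·y_finishing = 15, 2·y_carpentry + 6·y_finishing = 18.
Solving: y_carpentry = 6, y_finishing = 1.
Reduced cost of desks: c₃ − yᵀa₃ = 10 − (6·2 + 1·1) = 10 − 13 = -3.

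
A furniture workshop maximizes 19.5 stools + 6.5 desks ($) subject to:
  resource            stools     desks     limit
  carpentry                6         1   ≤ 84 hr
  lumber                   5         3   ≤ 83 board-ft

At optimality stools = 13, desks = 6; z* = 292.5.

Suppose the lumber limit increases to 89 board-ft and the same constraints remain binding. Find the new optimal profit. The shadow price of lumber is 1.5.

Δb = 6, so new z* = 292.5 + (1.5)·(6) = 292.5 + 9 = 301.5.

301.5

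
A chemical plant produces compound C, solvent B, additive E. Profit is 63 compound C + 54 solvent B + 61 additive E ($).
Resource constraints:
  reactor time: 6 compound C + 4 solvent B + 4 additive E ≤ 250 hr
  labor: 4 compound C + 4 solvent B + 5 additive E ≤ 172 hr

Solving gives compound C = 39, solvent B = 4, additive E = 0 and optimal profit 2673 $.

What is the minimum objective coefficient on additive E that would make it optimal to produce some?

Both reactor time and labor are binding at x*.
The binding rows give the dual system: 6·y_reactor time + 4·y_labor = 63 and 4·y_reactor time + 4·y_labor = 54.
→ y_reactor time = 4.5 and y_labor = 9.
additive E enters the basis when its profit ≥ yᵀa₃ = 4.5·4 + 9·5 = 63.

63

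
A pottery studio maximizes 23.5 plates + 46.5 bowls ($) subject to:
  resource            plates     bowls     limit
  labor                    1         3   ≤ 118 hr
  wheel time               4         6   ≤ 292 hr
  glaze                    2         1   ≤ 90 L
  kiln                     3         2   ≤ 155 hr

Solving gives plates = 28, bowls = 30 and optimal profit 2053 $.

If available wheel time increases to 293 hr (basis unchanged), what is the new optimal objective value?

2057

Binding: labor and wheel time. Non-binding: glaze (4 unused), kiln (11 unused).
By complementary slackness, y = 0 for the non-binding constraints.
Dual feasibility on the basic columns requires 1·y_labor + 4·y_wheel time = 23.5, 3·y_labor + 6·y_wheel time = 46.5.
This yields shadow prices y_labor = 7.5, y_wheel time = 4.
Δz = y_wheel time·Δb = 4 × (1) = 4, so new z* = 2053 + 4 = 2057.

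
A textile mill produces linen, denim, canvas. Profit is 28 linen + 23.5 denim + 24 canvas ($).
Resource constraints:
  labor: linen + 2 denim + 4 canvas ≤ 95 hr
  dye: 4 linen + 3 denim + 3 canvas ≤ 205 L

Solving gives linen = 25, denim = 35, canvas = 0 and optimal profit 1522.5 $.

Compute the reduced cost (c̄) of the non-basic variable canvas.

-3.5

At the optimum: labor uses 95 of 95 (binding); dye uses 205 of 205 (binding).
From A_Bᵀ y = c: 1·y_labor + 4·y_dye = 28; 2·y_labor + 3·y_dye = 23.5.
Solving: y_labor = 2, y_dye = 6.5.
Reduced cost of canvas: c₃ − yᵀa₃ = 24 − (2·4 + 6.5·3) = 24 − 27.5 = -3.5.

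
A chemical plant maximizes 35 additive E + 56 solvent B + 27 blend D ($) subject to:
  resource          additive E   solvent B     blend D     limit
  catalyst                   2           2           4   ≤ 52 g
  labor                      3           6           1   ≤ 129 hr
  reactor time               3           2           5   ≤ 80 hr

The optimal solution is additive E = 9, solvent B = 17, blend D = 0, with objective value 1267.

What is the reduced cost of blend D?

At the optimum: catalyst uses 52 of 52 (binding); labor uses 129 of 129 (binding); reactor time uses 61 of 80 (slack = 19).
By complementary slackness, y = 0 for the non-binding constraint.
The binding rows give the dual system: 2·y_catalyst + 3·y_labor = 35 and 2·y_catalyst + 6·y_labor = 56.
Solving: y_catalyst = 7, y_labor = 7.
Reduced cost of blend D: c₃ − yᵀa₃ = 27 − (7·4 + 7·1) = 27 − 35 = -8.

-8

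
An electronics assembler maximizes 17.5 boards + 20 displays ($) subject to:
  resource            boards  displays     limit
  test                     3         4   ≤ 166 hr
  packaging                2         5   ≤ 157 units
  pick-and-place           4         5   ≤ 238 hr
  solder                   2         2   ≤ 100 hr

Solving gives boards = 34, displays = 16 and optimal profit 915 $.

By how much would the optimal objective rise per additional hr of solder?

Check each constraint at x*: test 166/166 (tight); packaging 148/157 (slack 9); pick-and-place 216/238 (slack 22); solder 100/100 (tight).
Slack constraints have shadow price 0 (complementary slackness).
Dual feasibility on the basic columns requires 3·y_test + 2·y_solder = 17.5, 4·y_test + 2·y_solder = 20.
→ y_test = 2.5 and y_solder = 5.
Shadow price of solder = 5.

5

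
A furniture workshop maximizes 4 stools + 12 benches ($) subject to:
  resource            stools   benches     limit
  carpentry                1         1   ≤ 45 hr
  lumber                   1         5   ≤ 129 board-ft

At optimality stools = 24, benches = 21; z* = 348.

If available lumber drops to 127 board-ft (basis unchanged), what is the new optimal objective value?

At the optimum: carpentry uses 45 of 45 (binding); lumber uses 129 of 129 (binding).
From A_Bᵀ y = c: 1·y_carpentry + 1·y_lumber = 4; 1·y_carpentry + 5·y_lumber = 12.
This yields shadow prices y_carpentry = 2, y_lumber = 2.
Δz = y_lumber·Δb = 2 × (-2) = -4, so new z* = 348 − 4 = 344.

344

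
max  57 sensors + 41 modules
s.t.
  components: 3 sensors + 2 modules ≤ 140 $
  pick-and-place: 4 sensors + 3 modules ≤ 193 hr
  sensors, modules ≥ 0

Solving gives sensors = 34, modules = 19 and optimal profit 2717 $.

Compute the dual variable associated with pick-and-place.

9

At the optimum: components uses 140 of 140 (binding); pick-and-place uses 193 of 193 (binding).
From A_Bᵀ y = c: 3·y_components + 4·y_pick-and-place = 57; 2·y_components + 3·y_pick-and-place = 41.
→ y_components = 7 and y_pick-and-place = 9.
Shadow price of pick-and-place = 9.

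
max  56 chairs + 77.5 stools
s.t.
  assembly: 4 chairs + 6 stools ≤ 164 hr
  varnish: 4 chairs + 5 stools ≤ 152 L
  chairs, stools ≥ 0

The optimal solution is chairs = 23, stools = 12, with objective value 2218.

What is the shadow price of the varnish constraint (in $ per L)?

6.5

Both assembly and varnish are binding at x*.
From A_Bᵀ y = c: 4·y_assembly + 4·y_varnish = 56; 6·y_assembly + 5·y_varnish = 77.5.
→ y_assembly = 7.5 and y_varnish = 6.5.
Shadow price of varnish = 6.5.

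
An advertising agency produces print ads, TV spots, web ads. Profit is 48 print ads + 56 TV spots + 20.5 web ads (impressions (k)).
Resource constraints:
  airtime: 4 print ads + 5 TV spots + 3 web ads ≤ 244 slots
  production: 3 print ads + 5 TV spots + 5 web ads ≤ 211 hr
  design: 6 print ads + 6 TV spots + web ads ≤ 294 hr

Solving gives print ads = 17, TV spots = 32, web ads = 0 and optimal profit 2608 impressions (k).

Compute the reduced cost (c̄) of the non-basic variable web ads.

-5.5

Binding: production and design. Non-binding: airtime (16 unused).
By complementary slackness, y = 0 for the non-binding constraint.
The binding rows give the dual system: 3·y_production + 6·y_design = 48 and 5·y_production + 6·y_design = 56.
This yields shadow prices y_production = 4, y_design = 6.
Reduced cost of web ads: c₃ − yᵀa₃ = 20.5 − (4·5 + 6·1) = 20.5 − 26 = -5.5.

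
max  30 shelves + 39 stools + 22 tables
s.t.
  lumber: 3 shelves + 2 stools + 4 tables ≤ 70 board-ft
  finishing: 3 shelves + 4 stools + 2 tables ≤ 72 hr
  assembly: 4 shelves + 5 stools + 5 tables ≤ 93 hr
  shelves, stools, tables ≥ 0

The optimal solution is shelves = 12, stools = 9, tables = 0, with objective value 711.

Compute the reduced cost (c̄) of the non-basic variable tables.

Binding: finishing and assembly. Non-binding: lumber (16 unused).
Since lumber is not tight, its dual is 0.
From A_Bᵀ y = c: 3·y_finishing + 4·y_assembly = 30; 4·y_finishing + 5·y_assembly = 39.
Solving: y_finishing = 6, y_assembly = 3.
Reduced cost of tables: c₃ − yᵀa₃ = 22 − (6·2 + 3·5) = 22 − 27 = -5.

-5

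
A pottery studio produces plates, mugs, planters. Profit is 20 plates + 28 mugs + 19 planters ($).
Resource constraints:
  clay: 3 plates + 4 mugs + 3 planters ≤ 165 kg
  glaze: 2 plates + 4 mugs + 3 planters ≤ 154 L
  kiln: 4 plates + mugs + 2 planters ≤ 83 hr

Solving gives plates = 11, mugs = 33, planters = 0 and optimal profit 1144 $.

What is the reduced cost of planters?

-2

Check each constraint at x*: clay 165/165 (tight); glaze 154/154 (tight); kiln 77/83 (slack 6).
Slack constraints have shadow price 0 (complementary slackness).
From A_Bᵀ y = c: 3·y_clay + 2·y_glaze = 20; 4·y_clay + 4·y_glaze = 28.
→ y_clay = 6 and y_glaze = 1.
Reduced cost of planters: c₃ − yᵀa₃ = 19 − (6·3 + 1·3) = 19 − 21 = -2.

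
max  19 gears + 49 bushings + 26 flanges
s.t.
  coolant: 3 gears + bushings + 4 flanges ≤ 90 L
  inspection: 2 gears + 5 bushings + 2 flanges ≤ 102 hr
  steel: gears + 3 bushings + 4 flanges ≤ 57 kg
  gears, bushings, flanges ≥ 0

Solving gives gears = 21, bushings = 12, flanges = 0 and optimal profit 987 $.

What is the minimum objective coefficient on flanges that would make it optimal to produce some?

Check each constraint at x*: coolant 75/90 (slack 15); inspection 102/102 (tight); steel 57/57 (tight).
Since coolant is not tight, its dual is 0.
Dual feasibility on the basic columns requires 2·y_inspection + 1·y_steel = 19, 5·y_inspection + 3·y_steel = 49.
This yields shadow prices y_inspection = 8, y_steel = 3.
flanges enters the basis when its profit ≥ yᵀa₃ = 8·2 + 3·4 = 28.

28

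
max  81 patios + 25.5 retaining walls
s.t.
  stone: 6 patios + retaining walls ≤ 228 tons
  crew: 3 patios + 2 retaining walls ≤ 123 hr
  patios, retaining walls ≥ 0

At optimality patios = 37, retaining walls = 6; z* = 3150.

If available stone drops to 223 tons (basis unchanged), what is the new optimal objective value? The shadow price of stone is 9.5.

Δb = -5, so new z* = 3150 + (9.5)·(-5) = 3150 − 47.5 = 3102.5.

3102.5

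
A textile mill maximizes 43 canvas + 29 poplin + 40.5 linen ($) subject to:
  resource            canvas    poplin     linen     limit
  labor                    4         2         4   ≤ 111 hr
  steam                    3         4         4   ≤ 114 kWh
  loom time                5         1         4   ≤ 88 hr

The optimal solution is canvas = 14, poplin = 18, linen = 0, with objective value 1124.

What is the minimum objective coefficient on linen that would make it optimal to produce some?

Check each constraint at x*: labor 92/111 (slack 19); steam 114/114 (tight); loom time 88/88 (tight).
By complementary slackness, y = 0 for the non-binding constraint.
The binding rows give the dual system: 3·y_steam + 5·y_loom time = 43 and 4·y_steam + 1·y_loom time = 29.
Solving: y_steam = 6, y_loom time = 5.
linen enters the basis when its profit ≥ yᵀa₃ = 6·4 + 5·4 = 44.

44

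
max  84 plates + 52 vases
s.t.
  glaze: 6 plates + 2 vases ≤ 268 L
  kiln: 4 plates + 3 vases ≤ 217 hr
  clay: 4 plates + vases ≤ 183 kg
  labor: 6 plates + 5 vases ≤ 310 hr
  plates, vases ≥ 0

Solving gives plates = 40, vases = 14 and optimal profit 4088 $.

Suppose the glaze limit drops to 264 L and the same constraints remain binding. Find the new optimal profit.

Binding: glaze and labor. Non-binding: kiln (15 unused), clay (9 unused).
Since kiln, clay are not tight, their duals are 0.
Dual feasibility on the basic columns requires 6·y_glaze + 6·y_labor = 84, 2·y_glaze + 5·y_labor = 52.
This yields shadow prices y_glaze = 6, y_labor = 8.
Δz = y_glaze·Δb = 6 × (-4) = -24, so new z* = 4088 − 24 = 4064.

4064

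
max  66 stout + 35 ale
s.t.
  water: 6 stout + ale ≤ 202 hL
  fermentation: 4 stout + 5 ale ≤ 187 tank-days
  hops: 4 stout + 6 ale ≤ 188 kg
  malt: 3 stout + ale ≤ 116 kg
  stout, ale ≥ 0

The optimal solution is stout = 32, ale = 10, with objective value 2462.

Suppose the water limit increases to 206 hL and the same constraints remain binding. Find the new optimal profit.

At the optimum: water uses 202 of 202 (binding); fermentation uses 178 of 187 (slack = 9); hops uses 188 of 188 (binding); malt uses 106 of 116 (slack = 10).
By complementary slackness, y = 0 for the non-binding constraints.
Dual feasibility on the basic columns requires 6·y_water + 4·y_hops = 66, 1·y_water + 6·y_hops = 35.
→ y_water = 8 and y_hops = 4.5.
Δz = y_water·Δb = 8 × (4) = 32, so new z* = 2462 + 32 = 2494.

2494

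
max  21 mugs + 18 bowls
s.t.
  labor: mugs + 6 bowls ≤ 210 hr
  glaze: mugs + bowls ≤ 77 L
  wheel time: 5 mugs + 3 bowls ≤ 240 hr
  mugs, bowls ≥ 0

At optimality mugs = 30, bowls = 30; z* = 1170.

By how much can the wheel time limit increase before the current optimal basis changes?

Binding constraints: labor, wheel time. The basis is B = [[1,6],[5,3]] with det -27.
Per unit increase in wheel time, x* moves by d = (0.2222, -0.037).
The basis stays optimal until glaze becomes binding; allowable increase = 91.8 hr.

91.8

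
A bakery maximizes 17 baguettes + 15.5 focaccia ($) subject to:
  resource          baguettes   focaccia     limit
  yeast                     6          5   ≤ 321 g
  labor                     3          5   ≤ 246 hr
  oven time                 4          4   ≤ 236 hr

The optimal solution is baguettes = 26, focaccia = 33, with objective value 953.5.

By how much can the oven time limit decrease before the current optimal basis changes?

22

Binding constraints: yeast, oven time. The basis is B = [[6,5],[4,4]] with det 4.
Per unit decrease in oven time, x* moves by d = (1.25, -1.5).
The basis stays optimal until focaccia reaches 0; allowable decrease = 22 hr.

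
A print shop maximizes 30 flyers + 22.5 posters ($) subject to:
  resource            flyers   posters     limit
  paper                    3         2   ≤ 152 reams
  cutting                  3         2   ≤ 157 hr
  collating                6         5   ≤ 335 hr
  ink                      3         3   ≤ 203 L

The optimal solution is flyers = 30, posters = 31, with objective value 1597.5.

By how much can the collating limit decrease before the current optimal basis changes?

Binding constraints: paper, collating. The basis is B = [[3,2],[6,5]] with det 3.
Per unit decrease in collating, x* moves by d = (0.6667, -1).
The basis stays optimal until posters reaches 0; allowable decrease = 31 hr.

31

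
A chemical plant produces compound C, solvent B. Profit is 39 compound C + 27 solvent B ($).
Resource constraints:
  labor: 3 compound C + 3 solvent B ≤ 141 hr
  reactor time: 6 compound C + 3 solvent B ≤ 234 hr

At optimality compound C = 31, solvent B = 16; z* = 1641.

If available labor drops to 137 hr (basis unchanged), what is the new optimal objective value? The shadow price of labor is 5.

1621

Δb = -4, so new z* = 1641 + (5)·(-4) = 1641 − 20 = 1621.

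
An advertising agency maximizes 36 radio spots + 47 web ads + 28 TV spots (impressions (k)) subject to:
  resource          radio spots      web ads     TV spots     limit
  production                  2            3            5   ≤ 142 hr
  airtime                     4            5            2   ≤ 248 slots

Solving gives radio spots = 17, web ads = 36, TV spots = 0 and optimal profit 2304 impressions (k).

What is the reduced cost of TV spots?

-6

At the optimum: production uses 142 of 142 (binding); airtime uses 248 of 248 (binding).
From A_Bᵀ y = c: 2·y_production + 4·y_airtime = 36; 3·y_production + 5·y_airtime = 47.
Solving: y_production = 4, y_airtime = 7.
Reduced cost of TV spots: c₃ − yᵀa₃ = 28 − (4·5 + 7·2) = 28 − 34 = -6.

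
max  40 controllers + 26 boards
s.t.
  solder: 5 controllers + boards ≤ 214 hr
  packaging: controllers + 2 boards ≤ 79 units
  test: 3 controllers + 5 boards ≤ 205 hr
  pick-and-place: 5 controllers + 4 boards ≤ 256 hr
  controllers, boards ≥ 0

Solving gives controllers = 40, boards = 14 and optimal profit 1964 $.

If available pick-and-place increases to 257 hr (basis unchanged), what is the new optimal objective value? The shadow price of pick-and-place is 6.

1970

Δb = 1, so new z* = 1964 + (6)·(1) = 1964 + 6 = 1970.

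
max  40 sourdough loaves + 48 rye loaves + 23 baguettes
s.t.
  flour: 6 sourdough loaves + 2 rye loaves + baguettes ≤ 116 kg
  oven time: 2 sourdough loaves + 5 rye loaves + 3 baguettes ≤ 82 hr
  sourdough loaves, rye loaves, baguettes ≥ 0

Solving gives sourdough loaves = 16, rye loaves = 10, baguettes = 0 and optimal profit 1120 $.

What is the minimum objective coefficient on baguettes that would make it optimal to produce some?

28

Check each constraint at x*: flour 116/116 (tight); oven time 82/82 (tight).
The binding rows give the dual system: 6·y_flour + 2·y_oven time = 40 and 2·y_flour + 5·y_oven time = 48.
This yields shadow prices y_flour = 4, y_oven time = 8.
baguettes enters the basis when its profit ≥ yᵀa₃ = 4·1 + 8·3 = 28.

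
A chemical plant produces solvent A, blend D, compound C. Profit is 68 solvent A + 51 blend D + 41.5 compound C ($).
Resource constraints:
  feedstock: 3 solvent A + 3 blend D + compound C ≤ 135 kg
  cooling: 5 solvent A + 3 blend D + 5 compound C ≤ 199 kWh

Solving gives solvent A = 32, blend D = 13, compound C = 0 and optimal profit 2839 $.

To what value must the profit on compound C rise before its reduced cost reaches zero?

At the optimum: feedstock uses 135 of 135 (binding); cooling uses 199 of 199 (binding).
The binding rows give the dual system: 3·y_feedstock + 5·y_cooling = 68 and 3·y_feedstock + 3·y_cooling = 51.
Solving: y_feedstock = 8.5, y_cooling = 8.5.
compound C enters the basis when its profit ≥ yᵀa₃ = 8.5·1 + 8.5·5 = 51.

51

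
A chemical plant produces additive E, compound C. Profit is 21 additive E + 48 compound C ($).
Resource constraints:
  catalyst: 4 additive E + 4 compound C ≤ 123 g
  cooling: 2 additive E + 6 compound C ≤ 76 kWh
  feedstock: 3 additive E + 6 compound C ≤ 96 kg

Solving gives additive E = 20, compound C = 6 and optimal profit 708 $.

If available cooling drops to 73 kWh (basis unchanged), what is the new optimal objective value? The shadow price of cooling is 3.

Δb = -3, so new z* = 708 + (3)·(-3) = 708 − 9 = 699.

699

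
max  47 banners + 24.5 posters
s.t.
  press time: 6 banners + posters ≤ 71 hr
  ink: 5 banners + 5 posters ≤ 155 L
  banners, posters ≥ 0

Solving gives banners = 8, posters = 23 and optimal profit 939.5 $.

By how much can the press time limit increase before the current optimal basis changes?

Binding constraints: press time, ink. The basis is B = [[6,1],[5,5]] with det 25.
Per unit increase in press time, x* moves by d = (0.2, -0.2).
The basis stays optimal until posters reaches 0; allowable increase = 115 hr.

115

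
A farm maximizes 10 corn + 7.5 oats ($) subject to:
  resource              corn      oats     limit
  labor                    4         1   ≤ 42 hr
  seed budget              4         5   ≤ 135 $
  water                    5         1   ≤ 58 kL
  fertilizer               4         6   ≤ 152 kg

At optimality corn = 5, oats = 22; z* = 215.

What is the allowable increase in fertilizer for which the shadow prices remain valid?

Binding constraints: labor, fertilizer. The basis is B = [[4,1],[4,6]] with det 20.
Per unit increase in fertilizer, x* moves by d = (-0.05, 0.2).
The basis stays optimal until seed budget becomes binding; allowable increase = 6.25 kg.

6.25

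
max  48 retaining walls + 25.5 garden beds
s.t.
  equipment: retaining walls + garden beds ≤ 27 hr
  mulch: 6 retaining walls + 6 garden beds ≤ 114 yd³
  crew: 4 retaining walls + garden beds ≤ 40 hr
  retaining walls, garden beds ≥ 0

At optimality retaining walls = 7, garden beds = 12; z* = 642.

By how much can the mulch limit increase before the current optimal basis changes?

Binding constraints: mulch, crew. The basis is B = [[6,6],[4,1]] with det -18.
Per unit increase in mulch, x* moves by d = (-0.0556, 0.2222).
The basis stays optimal until equipment becomes binding; allowable increase = 48 yd³.

48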